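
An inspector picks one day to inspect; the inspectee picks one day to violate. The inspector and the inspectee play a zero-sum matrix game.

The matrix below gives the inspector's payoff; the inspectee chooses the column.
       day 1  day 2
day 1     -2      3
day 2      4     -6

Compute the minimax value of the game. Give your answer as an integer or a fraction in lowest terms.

Row minima are -2 and -6, so the inspector's maximin is -2; column maxima are 4 and 3, so the inspectee's minimax is 3. These differ, so the equilibrium is in mixed strategies.
Let the inspector play day 1 with probability p. The inspectee is indifferent when −2p + 4(1−p) = 3p − 6(1−p), giving p = 2/3.
Let the inspectee play day 1 with probability q. The inspector is indifferent when −2q + 3(1−q) = 4q − 6(1−q), giving q = 3/5.
The value is -2·(3/5) + (3)·(2/5) = 0.

0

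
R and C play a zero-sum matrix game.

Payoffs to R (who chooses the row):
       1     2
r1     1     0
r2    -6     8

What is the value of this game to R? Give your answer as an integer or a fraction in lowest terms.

Row minima are 0 and -6, so R's maximin is 0; column maxima are 1 and 8, so C's minimax is 1. These differ, so the equilibrium is in mixed strategies.
Let R play r1 with probability p. C is indifferent when p − 6(1−p) = 8(1−p), giving p = 14/15.
Let C play 1 with probability q. R is indifferent when q = −6q + 8(1−q), giving q = 8/15.
The value is 1·(8/15) + (0)·(7/15) = 8/15.

8/15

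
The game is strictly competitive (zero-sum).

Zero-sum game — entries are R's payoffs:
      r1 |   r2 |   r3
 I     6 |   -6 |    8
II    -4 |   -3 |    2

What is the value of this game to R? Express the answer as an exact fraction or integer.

-42/13

Column r3 is strictly dominated by r1 for C (it gives R more in every row).
The remaining 2×2 game on (I, II) × (r1, r2) has no saddle point. Let R play I with probability p; indifference gives 6p − 4(1−p) = −6p − 3(1−p), so p = 1/13.
Similarly C's optimal q on r1 is 3/13, and the value is 6·(3/13) + (-6)·(10/13) = -42/13.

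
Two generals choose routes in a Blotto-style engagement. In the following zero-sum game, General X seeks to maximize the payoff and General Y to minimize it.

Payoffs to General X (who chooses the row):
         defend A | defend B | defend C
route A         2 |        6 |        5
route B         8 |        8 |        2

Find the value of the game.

Column defend B is strictly dominated by defend C for General Y (it gives General X more in every row).
The remaining 2×2 game on (route A, route B) × (defend A, defend C) has no saddle point. Let General X play route A with probability p; indifference gives 2p + 8(1−p) = 5p + 2(1−p), so p = 2/3.
Similarly General Y's optimal q on defend A is 1/3, and the value is 2·(1/3) + (5)·(2/3) = 4.

4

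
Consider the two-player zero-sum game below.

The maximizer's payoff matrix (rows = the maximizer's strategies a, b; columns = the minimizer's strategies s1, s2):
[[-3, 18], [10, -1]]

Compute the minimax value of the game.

177/32

Row minima are -3 and -1, so the maximizer's maximin is -1; column maxima are 10 and 18, so the minimizer's minimax is 10. These differ, so the equilibrium is in mixed strategies.
Let the maximizer play a with probability p. The minimizer is indifferent when −3p + 10(1−p) = 18p − (1−p), giving p = 11/32.
Let the minimizer play s1 with probability q. The maximizer is indifferent when −3q + 18(1−q) = 10q − (1−q), giving q = 19/32.
The value is -3·(19/32) + (18)·(13/32) = 177/32.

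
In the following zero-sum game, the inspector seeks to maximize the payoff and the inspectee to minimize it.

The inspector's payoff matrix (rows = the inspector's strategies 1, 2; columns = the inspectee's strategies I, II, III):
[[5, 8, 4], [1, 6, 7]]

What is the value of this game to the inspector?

Column II is strictly dominated by I for the inspectee (it gives the inspector more in every row).
The remaining 2×2 game on (1, 2) × (I, III) has no saddle point. Let the inspector play 1 with probability p; indifference gives 5p + (1−p) = 4p + 7(1−p), so p = 6/7.
Similarly the inspectee's optimal q on I is 3/7, and the value is 5·(3/7) + (4)·(4/7) = 31/7.

31/7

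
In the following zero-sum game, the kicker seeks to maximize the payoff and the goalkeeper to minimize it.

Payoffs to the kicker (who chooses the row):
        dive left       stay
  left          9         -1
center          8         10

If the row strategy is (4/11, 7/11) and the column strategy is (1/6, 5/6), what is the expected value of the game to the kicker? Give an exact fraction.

Against (1/6, 5/6), each row's expected payoff is left: 2/3; center: 29/3.
Taking the (4/11, 7/11)-weighted average: (4/11)·(2/3) + (7/11)·(29/3) = 211/33.

211/33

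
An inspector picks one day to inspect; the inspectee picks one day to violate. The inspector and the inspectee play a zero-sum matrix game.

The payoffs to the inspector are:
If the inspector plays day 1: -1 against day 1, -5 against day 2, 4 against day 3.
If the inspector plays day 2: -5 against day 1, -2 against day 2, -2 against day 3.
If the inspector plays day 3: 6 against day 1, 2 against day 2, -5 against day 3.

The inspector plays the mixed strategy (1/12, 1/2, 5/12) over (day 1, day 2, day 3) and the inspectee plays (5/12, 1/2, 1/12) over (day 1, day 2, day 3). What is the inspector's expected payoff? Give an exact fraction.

-5/9

Against (5/12, 1/2, 1/12), each row's expected payoff is day 1: -31/12; day 2: -13/4; day 3: 37/12.
Taking the (1/12, 1/2, 5/12)-weighted average: (1/12)·(-31/12) + (1/2)·(-13/4) + (5/12)·(37/12) = -5/9.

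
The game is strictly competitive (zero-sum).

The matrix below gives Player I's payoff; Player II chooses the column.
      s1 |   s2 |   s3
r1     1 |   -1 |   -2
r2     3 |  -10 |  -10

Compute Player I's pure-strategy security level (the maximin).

The worst-case payoff for each row is r1: -2, r2: -10.
The best of these is -2.

-2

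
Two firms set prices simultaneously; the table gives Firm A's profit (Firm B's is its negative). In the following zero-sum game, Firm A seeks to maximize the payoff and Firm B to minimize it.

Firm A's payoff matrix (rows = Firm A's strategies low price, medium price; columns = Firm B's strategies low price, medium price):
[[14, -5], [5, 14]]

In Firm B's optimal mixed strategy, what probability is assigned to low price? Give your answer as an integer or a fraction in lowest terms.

19/28

Row minima are -5 and 5, so Firm A's maximin is 5; column maxima are 14 and 14, so Firm B's minimax is 14. These differ, so the equilibrium is in mixed strategies.
Let Firm B play low price with probability q. Firm A is indifferent when 14q − 5(1−q) = 5q + 14(1−q), giving q = 19/28.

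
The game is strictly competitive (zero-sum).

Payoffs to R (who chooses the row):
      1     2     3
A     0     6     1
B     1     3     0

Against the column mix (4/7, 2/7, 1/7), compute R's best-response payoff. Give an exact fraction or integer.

A: (0)·(4/7) + (6)·(2/7) + (1)·(1/7) = 13/7.
B: (1)·(4/7) + (3)·(2/7) + (0)·(1/7) = 10/7.
The best pure response is A with expected payoff 13/7.

13/7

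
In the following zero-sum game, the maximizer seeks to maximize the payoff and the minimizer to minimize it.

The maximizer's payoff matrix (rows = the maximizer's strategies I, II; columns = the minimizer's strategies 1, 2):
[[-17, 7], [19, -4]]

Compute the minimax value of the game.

Row minima are -17 and -4, so the maximizer's maximin is -4; column maxima are 19 and 7, so the minimizer's minimax is 7. These differ, so the equilibrium is in mixed strategies.
Let the maximizer play I with probability p. The minimizer is indifferent when −17p + 19(1−p) = 7p − 4(1−p), giving p = 23/47.
Let the minimizer play 1 with probability q. The maximizer is indifferent when −17q + 7(1−q) = 19q − 4(1−q), giving q = 11/47.
The value is -17·(11/47) + (7)·(36/47) = 65/47.

65/47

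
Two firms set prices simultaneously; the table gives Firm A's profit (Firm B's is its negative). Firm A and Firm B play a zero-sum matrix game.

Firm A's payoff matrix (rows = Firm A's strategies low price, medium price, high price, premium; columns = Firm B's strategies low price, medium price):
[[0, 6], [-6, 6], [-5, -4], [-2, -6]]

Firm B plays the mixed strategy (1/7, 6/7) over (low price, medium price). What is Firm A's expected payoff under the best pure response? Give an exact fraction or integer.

low price: (0)·(1/7) + (6)·(6/7) = 36/7.
medium price: (-6)·(1/7) + (6)·(6/7) = 30/7.
high price: (-5)·(1/7) + (-4)·(6/7) = -29/7.
premium: (-2)·(1/7) + (-6)·(6/7) = -38/7.
The best pure response is low price with expected payoff 36/7.

36/7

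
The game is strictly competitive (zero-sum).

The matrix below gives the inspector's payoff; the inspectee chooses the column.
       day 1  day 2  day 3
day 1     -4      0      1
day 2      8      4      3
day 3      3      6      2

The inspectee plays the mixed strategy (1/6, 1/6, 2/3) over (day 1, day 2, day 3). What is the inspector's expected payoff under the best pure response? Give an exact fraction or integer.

4

day 1: (-4)·(1/6) + (0)·(1/6) + (1)·(2/3) = 0.
day 2: (8)·(1/6) + (4)·(1/6) + (3)·(2/3) = 4.
day 3: (3)·(1/6) + (6)·(1/6) + (2)·(2/3) = 17/6.
The best pure response is day 2 with expected payoff 4.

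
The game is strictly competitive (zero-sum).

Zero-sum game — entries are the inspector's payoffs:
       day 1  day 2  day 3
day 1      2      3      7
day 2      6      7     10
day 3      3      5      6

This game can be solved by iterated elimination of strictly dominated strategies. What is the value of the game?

Column day 2 is strictly dominated by day 1 for the inspectee (2<3, 6<7, 3<5); eliminate day 2.
Column day 3 is strictly dominated by day 1 for the inspectee (2<7, 6<10, 3<6); eliminate day 3.
Row day 3 is strictly dominated by row day 2 (6>3); eliminate day 3.
Row day 1 is strictly dominated by row day 2 (6>2); eliminate day 1.
Only (day 2, day 1) remains, with payoff 6.

6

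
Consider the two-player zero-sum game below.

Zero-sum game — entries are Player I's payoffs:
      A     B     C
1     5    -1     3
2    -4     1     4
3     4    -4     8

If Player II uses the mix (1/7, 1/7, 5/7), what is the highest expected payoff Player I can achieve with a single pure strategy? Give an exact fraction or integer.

1: (5)·(1/7) + (-1)·(1/7) + (3)·(5/7) = 19/7.
2: (-4)·(1/7) + (1)·(1/7) + (4)·(5/7) = 17/7.
3: (4)·(1/7) + (-4)·(1/7) + (8)·(5/7) = 40/7.
The best pure response is 3 with expected payoff 40/7.

40/7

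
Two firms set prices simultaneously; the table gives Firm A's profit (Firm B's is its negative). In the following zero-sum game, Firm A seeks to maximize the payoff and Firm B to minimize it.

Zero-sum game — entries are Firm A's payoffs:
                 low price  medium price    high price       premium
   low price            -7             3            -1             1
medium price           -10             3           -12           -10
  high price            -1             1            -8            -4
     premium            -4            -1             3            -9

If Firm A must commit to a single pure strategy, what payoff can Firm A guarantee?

-7

The worst-case payoff for each row is low price: -7, medium price: -12, high price: -8, premium: -9.
The best of these is -7.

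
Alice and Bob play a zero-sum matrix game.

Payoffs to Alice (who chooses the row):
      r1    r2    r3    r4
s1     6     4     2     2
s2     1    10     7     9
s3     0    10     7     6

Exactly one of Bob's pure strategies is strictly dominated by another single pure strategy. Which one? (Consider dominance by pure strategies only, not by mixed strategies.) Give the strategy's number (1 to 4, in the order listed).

2

Bob prefers columns that give Alice less. Compare r2 with r3: 2 < 4, 7 < 10, 7 < 10.
So r3 strictly dominates r2 for Bob; r2 is strictly dominated.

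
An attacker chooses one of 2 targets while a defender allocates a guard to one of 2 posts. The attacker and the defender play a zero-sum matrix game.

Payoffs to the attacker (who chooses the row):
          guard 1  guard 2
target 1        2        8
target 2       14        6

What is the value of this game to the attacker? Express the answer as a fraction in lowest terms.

Row minima are 2 and 6, so the attacker's maximin is 6; column maxima are 14 and 8, so the defender's minimax is 8. These differ, so the equilibrium is in mixed strategies.
Let the attacker play target 1 with probability p. The defender is indifferent when 2p + 14(1−p) = 8p + 6(1−p), giving p = 4/7.
Let the defender play guard 1 with probability q. The attacker is indifferent when 2q + 8(1−q) = 14q + 6(1−q), giving q = 1/7.
The value is 2·(1/7) + (8)·(6/7) = 50/7.

50/7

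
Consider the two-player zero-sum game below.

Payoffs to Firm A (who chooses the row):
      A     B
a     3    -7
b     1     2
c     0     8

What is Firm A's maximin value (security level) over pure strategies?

1

The worst-case payoff for each row is a: -7, b: 1, c: 0.
The best of these is 1.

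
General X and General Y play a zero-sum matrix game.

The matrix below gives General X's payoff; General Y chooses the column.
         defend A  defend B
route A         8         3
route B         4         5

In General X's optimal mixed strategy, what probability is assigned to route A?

1/6

Row minima are 3 and 4, so General X's maximin is 4; column maxima are 8 and 5, so General Y's minimax is 5. These differ, so the equilibrium is in mixed strategies.
Let General X play route A with probability p. General Y is indifferent when 8p + 4(1−p) = 3p + 5(1−p), giving p = 1/6.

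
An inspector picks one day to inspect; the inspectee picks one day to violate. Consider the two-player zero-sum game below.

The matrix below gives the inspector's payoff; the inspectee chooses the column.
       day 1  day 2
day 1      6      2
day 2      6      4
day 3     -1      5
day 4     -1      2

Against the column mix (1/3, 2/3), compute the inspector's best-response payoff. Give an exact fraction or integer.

day 1: (6)·(1/3) + (2)·(2/3) = 10/3.
day 2: (6)·(1/3) + (4)·(2/3) = 14/3.
day 3: (-1)·(1/3) + (5)·(2/3) = 3.
day 4: (-1)·(1/3) + (2)·(2/3) = 1.
The best pure response is day 2 with expected payoff 14/3.

14/3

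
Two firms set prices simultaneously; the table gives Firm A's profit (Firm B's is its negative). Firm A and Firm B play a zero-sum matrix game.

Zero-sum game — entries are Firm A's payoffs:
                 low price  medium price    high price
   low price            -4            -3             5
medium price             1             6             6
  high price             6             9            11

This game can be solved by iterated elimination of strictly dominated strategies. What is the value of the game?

Row low price is strictly dominated by row medium price (1>-4, 6>-3, 6>5); eliminate low price.
Row medium price is strictly dominated by row high price (6>1, 9>6, 11>6); eliminate medium price.
Column medium price is strictly dominated by low price for Firm B (6<9); eliminate medium price.
Column high price is strictly dominated by low price for Firm B (6<11); eliminate high price.
Only (high price, low price) remains, with payoff 6.

6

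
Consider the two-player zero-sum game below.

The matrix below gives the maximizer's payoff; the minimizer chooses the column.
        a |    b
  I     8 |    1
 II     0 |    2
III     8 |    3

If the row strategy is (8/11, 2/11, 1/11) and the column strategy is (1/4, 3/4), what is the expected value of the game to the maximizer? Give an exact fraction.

Against (1/4, 3/4), each row's expected payoff is I: 11/4; II: 3/2; III: 17/4.
Taking the (8/11, 2/11, 1/11)-weighted average: (8/11)·(11/4) + (2/11)·(3/2) + (1/11)·(17/4) = 117/44.

117/44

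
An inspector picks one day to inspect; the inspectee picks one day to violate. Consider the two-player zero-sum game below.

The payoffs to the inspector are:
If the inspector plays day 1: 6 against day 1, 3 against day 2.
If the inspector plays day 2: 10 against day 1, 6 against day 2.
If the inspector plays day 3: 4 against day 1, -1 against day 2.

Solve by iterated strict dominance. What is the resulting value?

Column day 1 is strictly dominated by day 2 for the inspectee (3<6, 6<10, -1<4); eliminate day 1.
Row day 1 is strictly dominated by row day 2 (6>3); eliminate day 1.
Row day 3 is strictly dominated by row day 2 (6>-1); eliminate day 3.
Only (day 2, day 2) remains, with payoff 6.

6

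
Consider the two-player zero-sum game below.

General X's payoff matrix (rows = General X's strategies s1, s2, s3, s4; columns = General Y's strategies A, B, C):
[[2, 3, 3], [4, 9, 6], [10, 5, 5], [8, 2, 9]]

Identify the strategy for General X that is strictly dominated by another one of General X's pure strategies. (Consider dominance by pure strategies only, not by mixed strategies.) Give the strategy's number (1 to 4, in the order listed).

Compare s1 with s2: 4 > 2, 9 > 3, 6 > 3.
So s2 strictly dominates s1 for General X; s1 is strictly dominated.

1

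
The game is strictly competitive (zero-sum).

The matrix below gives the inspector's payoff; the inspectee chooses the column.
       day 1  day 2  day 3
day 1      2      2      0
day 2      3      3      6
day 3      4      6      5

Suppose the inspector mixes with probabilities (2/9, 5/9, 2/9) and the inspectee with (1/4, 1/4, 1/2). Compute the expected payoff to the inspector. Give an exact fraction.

Against (1/4, 1/4, 1/2), each row's expected payoff is day 1: 1; day 2: 9/2; day 3: 5.
Taking the (2/9, 5/9, 2/9)-weighted average: (2/9)·(1) + (5/9)·(9/2) + (2/9)·(5) = 23/6.

23/6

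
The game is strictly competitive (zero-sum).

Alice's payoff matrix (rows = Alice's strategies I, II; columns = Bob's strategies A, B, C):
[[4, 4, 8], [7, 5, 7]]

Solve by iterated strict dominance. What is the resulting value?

Column C is strictly dominated by B for Bob (4<8, 5<7); eliminate C.
Row I is strictly dominated by row II (7>4, 5>4); eliminate I.
Column A is strictly dominated by B for Bob (5<7); eliminate A.
Only (II, B) remains, with payoff 5.

5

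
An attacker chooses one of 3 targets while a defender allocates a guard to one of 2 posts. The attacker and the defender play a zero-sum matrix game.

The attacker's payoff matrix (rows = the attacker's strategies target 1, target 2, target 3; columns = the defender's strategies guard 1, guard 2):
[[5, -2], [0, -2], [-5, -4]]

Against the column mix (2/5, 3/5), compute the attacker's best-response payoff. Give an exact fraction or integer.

4/5

target 1: (5)·(2/5) + (-2)·(3/5) = 4/5.
target 2: (0)·(2/5) + (-2)·(3/5) = -6/5.
target 3: (-5)·(2/5) + (-4)·(3/5) = -22/5.
The best pure response is target 1 with expected payoff 4/5.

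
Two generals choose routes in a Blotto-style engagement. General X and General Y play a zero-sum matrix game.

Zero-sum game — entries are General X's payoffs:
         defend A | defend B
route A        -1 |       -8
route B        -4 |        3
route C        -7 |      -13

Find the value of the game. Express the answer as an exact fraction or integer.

Row route C is strictly dominated by row route A, so General X never plays it.
The remaining 2×2 game on (route A, route B) × (defend A, defend B) has no saddle point. Let General X play route A with probability p; indifference gives −p − 4(1−p) = −8p + 3(1−p), so p = 1/2.
Similarly General Y's optimal q on defend A is 11/14, and the value is -1·(11/14) + (-8)·(3/14) = -5/2.

-5/2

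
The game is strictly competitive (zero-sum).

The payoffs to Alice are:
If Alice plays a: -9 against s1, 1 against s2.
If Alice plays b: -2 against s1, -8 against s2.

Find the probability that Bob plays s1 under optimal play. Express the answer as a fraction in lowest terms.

Row minima are -9 and -8, so Alice's maximin is -8; column maxima are -2 and 1, so Bob's minimax is -2. These differ, so the equilibrium is in mixed strategies.
Let Bob play s1 with probability q. Alice is indifferent when −9q + (1−q) = −2q − 8(1−q), giving q = 9/16.

9/16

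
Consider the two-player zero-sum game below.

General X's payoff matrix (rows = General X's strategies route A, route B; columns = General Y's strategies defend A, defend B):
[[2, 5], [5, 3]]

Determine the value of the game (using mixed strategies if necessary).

Row minima are 2 and 3, so General X's maximin is 3; column maxima are 5 and 5, so General Y's minimax is 5. These differ, so the equilibrium is in mixed strategies.
Let General X play route A with probability p. General Y is indifferent when 2p + 5(1−p) = 5p + 3(1−p), giving p = 2/5.
Let General Y play defend A with probability q. General X is indifferent when 2q + 5(1−q) = 5q + 3(1−q), giving q = 2/5.
The value is 2·(2/5) + (5)·(3/5) = 19/5.

19/5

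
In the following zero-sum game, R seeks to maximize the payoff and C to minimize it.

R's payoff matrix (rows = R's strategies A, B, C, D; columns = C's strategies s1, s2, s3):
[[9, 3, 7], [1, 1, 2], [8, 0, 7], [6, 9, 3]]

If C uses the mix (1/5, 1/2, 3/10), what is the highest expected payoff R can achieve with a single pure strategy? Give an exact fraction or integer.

33/5

A: (9)·(1/5) + (3)·(1/2) + (7)·(3/10) = 27/5.
B: (1)·(1/5) + (1)·(1/2) + (2)·(3/10) = 13/10.
C: (8)·(1/5) + (0)·(1/2) + (7)·(3/10) = 37/10.
D: (6)·(1/5) + (9)·(1/2) + (3)·(3/10) = 33/5.
The best pure response is D with expected payoff 33/5.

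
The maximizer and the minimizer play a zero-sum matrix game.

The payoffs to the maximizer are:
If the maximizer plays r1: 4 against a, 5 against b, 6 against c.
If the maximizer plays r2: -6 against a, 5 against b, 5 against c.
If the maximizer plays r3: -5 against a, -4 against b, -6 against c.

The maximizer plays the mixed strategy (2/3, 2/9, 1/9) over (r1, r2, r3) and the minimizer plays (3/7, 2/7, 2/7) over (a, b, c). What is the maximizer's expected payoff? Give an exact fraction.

173/63

Against (3/7, 2/7, 2/7), each row's expected payoff is r1: 34/7; r2: 2/7; r3: -5.
Taking the (2/3, 2/9, 1/9)-weighted average: (2/3)·(34/7) + (2/9)·(2/7) + (1/9)·(-5) = 173/63.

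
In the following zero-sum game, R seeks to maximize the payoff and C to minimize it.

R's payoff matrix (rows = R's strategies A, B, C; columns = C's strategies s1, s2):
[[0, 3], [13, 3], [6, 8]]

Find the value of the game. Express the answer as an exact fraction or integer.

Row A is strictly dominated by row C, so R never plays it.
The remaining 2×2 game on (B, C) × (s1, s2) has no saddle point. Let R play B with probability p; indifference gives 13p + 6(1−p) = 3p + 8(1−p), so p = 1/6.
Similarly C's optimal q on s1 is 5/12, and the value is 13·(5/12) + (3)·(7/12) = 43/6.

43/6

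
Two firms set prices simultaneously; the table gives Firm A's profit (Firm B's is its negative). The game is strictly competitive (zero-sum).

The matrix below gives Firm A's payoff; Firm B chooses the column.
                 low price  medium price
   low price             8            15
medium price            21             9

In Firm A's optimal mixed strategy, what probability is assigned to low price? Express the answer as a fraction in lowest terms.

12/19

Row minima are 8 and 9, so Firm A's maximin is 9; column maxima are 21 and 15, so Firm B's minimax is 15. These differ, so the equilibrium is in mixed strategies.
Let Firm A play low price with probability p. Firm B is indifferent when 8p + 21(1−p) = 15p + 9(1−p), giving p = 12/19.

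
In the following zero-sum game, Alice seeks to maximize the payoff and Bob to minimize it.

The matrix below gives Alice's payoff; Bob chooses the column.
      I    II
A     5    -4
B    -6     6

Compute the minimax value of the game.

2/7

Row minima are -4 and -6, so Alice's maximin is -4; column maxima are 5 and 6, so Bob's minimax is 5. These differ, so the equilibrium is in mixed strategies.
Let Alice play A with probability p. Bob is indifferent when 5p − 6(1−p) = −4p + 6(1−p), giving p = 4/7.
Let Bob play I with probability q. Alice is indifferent when 5q − 4(1−q) = −6q + 6(1−q), giving q = 10/21.
The value is 5·(10/21) + (-4)·(11/21) = 2/7.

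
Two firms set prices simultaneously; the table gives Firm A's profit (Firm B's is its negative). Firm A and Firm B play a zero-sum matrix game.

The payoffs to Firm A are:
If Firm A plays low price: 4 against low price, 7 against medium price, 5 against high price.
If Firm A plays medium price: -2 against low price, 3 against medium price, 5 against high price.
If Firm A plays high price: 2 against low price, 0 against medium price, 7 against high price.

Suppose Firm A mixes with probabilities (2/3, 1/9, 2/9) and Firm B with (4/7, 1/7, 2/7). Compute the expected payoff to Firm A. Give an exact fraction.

247/63

Against (4/7, 1/7, 2/7), each row's expected payoff is low price: 33/7; medium price: 5/7; high price: 22/7.
Taking the (2/3, 1/9, 2/9)-weighted average: (2/3)·(33/7) + (1/9)·(5/7) + (2/9)·(22/7) = 247/63.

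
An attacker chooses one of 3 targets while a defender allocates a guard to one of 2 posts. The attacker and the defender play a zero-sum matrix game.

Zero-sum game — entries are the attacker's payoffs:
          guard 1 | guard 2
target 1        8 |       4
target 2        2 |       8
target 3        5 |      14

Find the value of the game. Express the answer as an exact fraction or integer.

92/13

Row target 2 is strictly dominated by row target 3, so the attacker never plays it.
The remaining 2×2 game on (target 1, target 3) × (guard 1, guard 2) has no saddle point. Let the attacker play target 1 with probability p; indifference gives 8p + 5(1−p) = 4p + 14(1−p), so p = 9/13.
Similarly the defender's optimal q on guard 1 is 10/13, and the value is 8·(10/13) + (4)·(3/13) = 92/13.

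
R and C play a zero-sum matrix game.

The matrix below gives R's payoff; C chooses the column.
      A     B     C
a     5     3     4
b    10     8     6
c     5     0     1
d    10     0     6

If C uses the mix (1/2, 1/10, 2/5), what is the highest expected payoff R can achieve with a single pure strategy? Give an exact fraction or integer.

41/5

a: (5)·(1/2) + (3)·(1/10) + (4)·(2/5) = 22/5.
b: (10)·(1/2) + (8)·(1/10) + (6)·(2/5) = 41/5.
c: (5)·(1/2) + (0)·(1/10) + (1)·(2/5) = 29/10.
d: (10)·(1/2) + (0)·(1/10) + (6)·(2/5) = 37/5.
The best pure response is b with expected payoff 41/5.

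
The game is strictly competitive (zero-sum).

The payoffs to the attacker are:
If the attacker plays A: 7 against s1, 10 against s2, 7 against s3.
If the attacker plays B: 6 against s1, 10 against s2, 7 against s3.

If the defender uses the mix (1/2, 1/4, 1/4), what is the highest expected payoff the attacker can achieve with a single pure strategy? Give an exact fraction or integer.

A: (7)·(1/2) + (10)·(1/4) + (7)·(1/4) = 31/4.
B: (6)·(1/2) + (10)·(1/4) + (7)·(1/4) = 29/4.
The best pure response is A with expected payoff 31/4.

31/4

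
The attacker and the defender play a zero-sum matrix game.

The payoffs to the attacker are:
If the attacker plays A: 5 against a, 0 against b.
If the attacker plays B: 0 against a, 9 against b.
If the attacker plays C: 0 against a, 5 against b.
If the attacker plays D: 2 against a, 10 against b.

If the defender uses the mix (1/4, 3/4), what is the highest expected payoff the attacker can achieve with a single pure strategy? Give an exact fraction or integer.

8

A: (5)·(1/4) + (0)·(3/4) = 5/4.
B: (0)·(1/4) + (9)·(3/4) = 27/4.
C: (0)·(1/4) + (5)·(3/4) = 15/4.
D: (2)·(1/4) + (10)·(3/4) = 8.
The best pure response is D with expected payoff 8.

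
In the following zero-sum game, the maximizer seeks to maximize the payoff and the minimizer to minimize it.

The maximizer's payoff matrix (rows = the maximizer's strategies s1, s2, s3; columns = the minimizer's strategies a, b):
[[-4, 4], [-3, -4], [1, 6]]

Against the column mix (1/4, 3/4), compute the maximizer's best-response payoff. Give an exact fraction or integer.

19/4

s1: (-4)·(1/4) + (4)·(3/4) = 2.
s2: (-3)·(1/4) + (-4)·(3/4) = -15/4.
s3: (1)·(1/4) + (6)·(3/4) = 19/4.
The best pure response is s3 with expected payoff 19/4.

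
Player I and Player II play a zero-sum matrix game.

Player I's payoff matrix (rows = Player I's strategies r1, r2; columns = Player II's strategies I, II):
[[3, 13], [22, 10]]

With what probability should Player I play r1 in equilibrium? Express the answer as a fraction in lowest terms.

Row minima are 3 and 10, so Player I's maximin is 10; column maxima are 22 and 13, so Player II's minimax is 13. These differ, so the equilibrium is in mixed strategies.
Let Player I play r1 with probability p. Player II is indifferent when 3p + 22(1−p) = 13p + 10(1−p), giving p = 6/11.

6/11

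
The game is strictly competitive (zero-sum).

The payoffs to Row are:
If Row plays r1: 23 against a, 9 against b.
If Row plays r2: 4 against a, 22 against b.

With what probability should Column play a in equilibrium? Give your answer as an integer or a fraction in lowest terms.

Row minima are 9 and 4, so Row's maximin is 9; column maxima are 23 and 22, so Column's minimax is 22. These differ, so the equilibrium is in mixed strategies.
Let Column play a with probability q. Row is indifferent when 23q + 9(1−q) = 4q + 22(1−q), giving q = 13/32.

13/32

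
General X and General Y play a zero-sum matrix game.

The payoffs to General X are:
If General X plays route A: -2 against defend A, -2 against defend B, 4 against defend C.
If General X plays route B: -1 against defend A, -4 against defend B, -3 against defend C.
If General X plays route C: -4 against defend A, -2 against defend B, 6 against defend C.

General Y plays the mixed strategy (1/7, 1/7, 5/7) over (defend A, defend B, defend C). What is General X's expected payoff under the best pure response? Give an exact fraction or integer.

route A: (-2)·(1/7) + (-2)·(1/7) + (4)·(5/7) = 16/7.
route B: (-1)·(1/7) + (-4)·(1/7) + (-3)·(5/7) = -20/7.
route C: (-4)·(1/7) + (-2)·(1/7) + (6)·(5/7) = 24/7.
The best pure response is route C with expected payoff 24/7.

24/7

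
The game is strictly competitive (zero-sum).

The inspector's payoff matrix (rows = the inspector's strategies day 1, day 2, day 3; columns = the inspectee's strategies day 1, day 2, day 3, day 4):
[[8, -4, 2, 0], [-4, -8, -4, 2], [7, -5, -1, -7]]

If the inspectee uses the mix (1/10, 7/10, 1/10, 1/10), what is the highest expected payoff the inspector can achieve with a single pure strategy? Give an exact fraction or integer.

day 1: (8)·(1/10) + (-4)·(7/10) + (2)·(1/10) + (0)·(1/10) = -9/5.
day 2: (-4)·(1/10) + (-8)·(7/10) + (-4)·(1/10) + (2)·(1/10) = -31/5.
day 3: (7)·(1/10) + (-5)·(7/10) + (-1)·(1/10) + (-7)·(1/10) = -18/5.
The best pure response is day 1 with expected payoff -9/5.

-9/5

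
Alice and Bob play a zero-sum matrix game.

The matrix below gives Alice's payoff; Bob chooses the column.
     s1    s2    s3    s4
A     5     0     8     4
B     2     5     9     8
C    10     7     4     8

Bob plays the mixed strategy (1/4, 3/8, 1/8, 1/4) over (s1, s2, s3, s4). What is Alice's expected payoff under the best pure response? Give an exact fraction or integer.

61/8

A: (5)·(1/4) + (0)·(3/8) + (8)·(1/8) + (4)·(1/4) = 13/4.
B: (2)·(1/4) + (5)·(3/8) + (9)·(1/8) + (8)·(1/4) = 11/2.
C: (10)·(1/4) + (7)·(3/8) + (4)·(1/8) + (8)·(1/4) = 61/8.
The best pure response is C with expected payoff 61/8.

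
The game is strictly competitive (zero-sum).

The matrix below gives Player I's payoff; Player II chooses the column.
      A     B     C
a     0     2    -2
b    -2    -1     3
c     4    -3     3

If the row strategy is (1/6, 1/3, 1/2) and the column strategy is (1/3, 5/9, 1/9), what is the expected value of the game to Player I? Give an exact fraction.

Against (1/3, 5/9, 1/9), each row's expected payoff is a: 8/9; b: -8/9; c: 0.
Taking the (1/6, 1/3, 1/2)-weighted average: (1/6)·(8/9) + (1/3)·(-8/9) + (1/2)·(0) = -4/27.

-4/27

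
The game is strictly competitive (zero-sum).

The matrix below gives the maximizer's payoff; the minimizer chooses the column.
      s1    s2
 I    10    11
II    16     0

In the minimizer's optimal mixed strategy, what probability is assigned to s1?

Row minima are 10 and 0, so the maximizer's maximin is 10; column maxima are 16 and 11, so the minimizer's minimax is 11. These differ, so the equilibrium is in mixed strategies.
Let the minimizer play s1 with probability q. The maximizer is indifferent when 10q + 11(1−q) = 16q, giving q = 11/17.

11/17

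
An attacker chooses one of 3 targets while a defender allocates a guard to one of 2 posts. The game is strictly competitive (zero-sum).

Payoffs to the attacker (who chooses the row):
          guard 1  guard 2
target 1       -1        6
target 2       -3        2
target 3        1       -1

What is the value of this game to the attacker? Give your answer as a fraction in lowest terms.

Row target 2 is strictly dominated by row target 1, so the attacker never plays it.
The remaining 2×2 game on (target 1, target 3) × (guard 1, guard 2) has no saddle point. Let the attacker play target 1 with probability p; indifference gives −p + (1−p) = 6p − (1−p), so p = 2/9.
Similarly the defender's optimal q on guard 1 is 7/9, and the value is -1·(7/9) + (6)·(2/9) = 5/9.

5/9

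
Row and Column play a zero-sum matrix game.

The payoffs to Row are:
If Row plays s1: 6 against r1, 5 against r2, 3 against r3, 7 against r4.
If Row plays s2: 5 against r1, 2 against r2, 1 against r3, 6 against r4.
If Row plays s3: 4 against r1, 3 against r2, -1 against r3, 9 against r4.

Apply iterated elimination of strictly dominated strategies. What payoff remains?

Column r1 is strictly dominated by r2 for Column (5<6, 2<5, 3<4); eliminate r1.
Column r2 is strictly dominated by r3 for Column (3<5, 1<2, -1<3); eliminate r2.
Row s2 is strictly dominated by row s1 (3>1, 7>6); eliminate s2.
Column r4 is strictly dominated by r3 for Column (3<7, -1<9); eliminate r4.
Row s3 is strictly dominated by row s1 (3>-1); eliminate s3.
Only (s1, r3) remains, with payoff 3.

3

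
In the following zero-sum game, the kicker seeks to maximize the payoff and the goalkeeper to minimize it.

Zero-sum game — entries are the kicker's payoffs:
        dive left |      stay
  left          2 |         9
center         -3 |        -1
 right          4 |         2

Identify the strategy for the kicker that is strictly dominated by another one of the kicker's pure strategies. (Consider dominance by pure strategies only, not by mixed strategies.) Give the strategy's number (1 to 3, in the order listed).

Compare center with left: 2 > -3, 9 > -1.
So left strictly dominates center for the kicker; center is strictly dominated.

2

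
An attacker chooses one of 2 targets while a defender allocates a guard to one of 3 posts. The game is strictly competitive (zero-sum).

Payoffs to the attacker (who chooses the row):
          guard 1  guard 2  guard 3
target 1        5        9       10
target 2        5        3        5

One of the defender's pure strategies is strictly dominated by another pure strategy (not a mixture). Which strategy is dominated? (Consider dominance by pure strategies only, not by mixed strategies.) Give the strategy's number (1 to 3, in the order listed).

The defender prefers columns that give the attacker less. Compare guard 3 with guard 2: 9 < 10, 3 < 5.
So guard 2 strictly dominates guard 3 for the defender; guard 3 is strictly dominated.

3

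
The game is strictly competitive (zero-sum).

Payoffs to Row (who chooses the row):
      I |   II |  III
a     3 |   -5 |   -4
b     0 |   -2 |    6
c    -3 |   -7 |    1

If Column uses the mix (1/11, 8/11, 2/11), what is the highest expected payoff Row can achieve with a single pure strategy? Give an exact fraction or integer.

-4/11

a: (3)·(1/11) + (-5)·(8/11) + (-4)·(2/11) = -45/11.
b: (0)·(1/11) + (-2)·(8/11) + (6)·(2/11) = -4/11.
c: (-3)·(1/11) + (-7)·(8/11) + (1)·(2/11) = -57/11.
The best pure response is b with expected payoff -4/11.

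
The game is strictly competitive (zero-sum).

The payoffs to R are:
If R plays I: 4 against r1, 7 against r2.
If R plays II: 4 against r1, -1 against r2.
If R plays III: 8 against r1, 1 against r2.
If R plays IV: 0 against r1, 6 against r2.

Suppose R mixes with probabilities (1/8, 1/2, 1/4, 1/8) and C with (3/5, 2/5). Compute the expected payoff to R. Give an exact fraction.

Against (3/5, 2/5), each row's expected payoff is I: 26/5; II: 2; III: 26/5; IV: 12/5.
Taking the (1/8, 1/2, 1/4, 1/8)-weighted average: (1/8)·(26/5) + (1/2)·(2) + (1/4)·(26/5) + (1/8)·(12/5) = 13/4.

13/4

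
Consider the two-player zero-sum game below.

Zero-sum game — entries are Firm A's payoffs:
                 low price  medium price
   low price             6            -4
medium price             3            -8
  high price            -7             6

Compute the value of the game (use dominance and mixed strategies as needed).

8/23

Row medium price is strictly dominated by row low price, so Firm A never plays it.
The remaining 2×2 game on (low price, high price) × (low price, medium price) has no saddle point. Let Firm A play low price with probability p; indifference gives 6p − 7(1−p) = −4p + 6(1−p), so p = 13/23.
Similarly Firm B's optimal q on low price is 10/23, and the value is 6·(10/23) + (-4)·(13/23) = 8/23.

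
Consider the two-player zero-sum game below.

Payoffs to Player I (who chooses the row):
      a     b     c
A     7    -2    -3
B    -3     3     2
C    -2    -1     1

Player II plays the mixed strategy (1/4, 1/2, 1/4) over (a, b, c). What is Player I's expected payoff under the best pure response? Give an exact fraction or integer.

A: (7)·(1/4) + (-2)·(1/2) + (-3)·(1/4) = 0.
B: (-3)·(1/4) + (3)·(1/2) + (2)·(1/4) = 5/4.
C: (-2)·(1/4) + (-1)·(1/2) + (1)·(1/4) = -3/4.
The best pure response is B with expected payoff 5/4.

5/4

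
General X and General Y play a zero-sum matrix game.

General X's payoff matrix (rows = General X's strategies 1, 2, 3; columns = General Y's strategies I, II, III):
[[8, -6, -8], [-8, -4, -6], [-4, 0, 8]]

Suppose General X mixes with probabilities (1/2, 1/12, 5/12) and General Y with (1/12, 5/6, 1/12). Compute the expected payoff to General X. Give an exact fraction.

-197/72

Against (1/12, 5/6, 1/12), each row's expected payoff is 1: -5; 2: -9/2; 3: 1/3.
Taking the (1/2, 1/12, 5/12)-weighted average: (1/2)·(-5) + (1/12)·(-9/2) + (5/12)·(1/3) = -197/72.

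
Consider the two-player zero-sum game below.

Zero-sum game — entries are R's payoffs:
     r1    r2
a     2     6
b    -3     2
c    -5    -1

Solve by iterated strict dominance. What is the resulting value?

Row c is strictly dominated by row a (2>-5, 6>-1); eliminate c.
Column r2 is strictly dominated by r1 for C (2<6, -3<2); eliminate r2.
Row b is strictly dominated by row a (2>-3); eliminate b.
Only (a, r1) remains, with payoff 2.

2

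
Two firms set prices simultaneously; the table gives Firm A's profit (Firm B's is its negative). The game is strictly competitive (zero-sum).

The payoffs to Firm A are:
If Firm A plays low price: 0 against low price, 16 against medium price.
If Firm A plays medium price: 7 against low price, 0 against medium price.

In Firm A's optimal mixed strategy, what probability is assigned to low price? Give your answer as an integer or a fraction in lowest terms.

Row minima are 0 and 0, so Firm A's maximin is 0; column maxima are 7 and 16, so Firm B's minimax is 7. These differ, so the equilibrium is in mixed strategies.
Let Firm A play low price with probability p. Firm B is indifferent when 7(1−p) = 16p, giving p = 7/23.

7/23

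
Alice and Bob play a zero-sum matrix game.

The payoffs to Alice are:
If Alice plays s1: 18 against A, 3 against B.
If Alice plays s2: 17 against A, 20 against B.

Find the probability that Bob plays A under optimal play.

Row minima are 3 and 17, so Alice's maximin is 17; column maxima are 18 and 20, so Bob's minimax is 18. These differ, so the equilibrium is in mixed strategies.
Let Bob play A with probability q. Alice is indifferent when 18q + 3(1−q) = 17q + 20(1−q), giving q = 17/18.

17/18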